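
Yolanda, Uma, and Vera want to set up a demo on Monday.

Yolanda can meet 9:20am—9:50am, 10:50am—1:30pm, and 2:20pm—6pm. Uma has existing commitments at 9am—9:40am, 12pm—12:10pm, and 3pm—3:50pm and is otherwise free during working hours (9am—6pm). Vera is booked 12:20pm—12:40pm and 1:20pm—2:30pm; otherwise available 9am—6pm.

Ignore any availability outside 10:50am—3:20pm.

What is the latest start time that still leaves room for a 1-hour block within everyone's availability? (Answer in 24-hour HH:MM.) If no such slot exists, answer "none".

11:00

Uma free within 09:00–18:00: 09:40–12:00, 12:10–15:00, 15:50–18:00.
Vera free within 09:00–18:00: 09:00–12:20, 12:40–13:20, 14:30–18:00.
Yolanda ∩ Uma: 09:40–09:50, 10:50–12:00, 12:10–13:30, 14:20–15:00, 15:50–18:00.
Yolanda ∩ Uma ∩ Vera: 09:40–09:50, 10:50–12:00, 12:10–12:20, 12:40–13:20, 14:30–15:00, 15:50–18:00.
Restricted to 10:50–15:20: 10:50–12:00, 12:10–12:20, 12:40–13:20, 14:30–15:00.
Windows ≥ 60 min: 10:50–12:00.
Latest start in the last window 10:50–12:00 is 12:00 − 60 min = 11:00.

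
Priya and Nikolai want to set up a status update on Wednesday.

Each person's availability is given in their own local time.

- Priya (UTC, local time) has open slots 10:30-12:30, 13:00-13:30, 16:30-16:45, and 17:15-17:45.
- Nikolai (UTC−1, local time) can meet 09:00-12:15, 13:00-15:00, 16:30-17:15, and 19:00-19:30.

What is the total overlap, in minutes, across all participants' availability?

150 minutes

Priya → UTC: 10:30–12:30, 13:00–13:30, 16:30–16:45, 17:15–17:45.
Nikolai → UTC: 10:00–13:15, 14:00–16:00, 17:30–18:15, 20:00–20:30.
Priya ∩ Nikolai: 10:30–12:30, 13:00–13:15, 17:30–17:45.
Total common minutes: 120 + 15 + 15 = 150.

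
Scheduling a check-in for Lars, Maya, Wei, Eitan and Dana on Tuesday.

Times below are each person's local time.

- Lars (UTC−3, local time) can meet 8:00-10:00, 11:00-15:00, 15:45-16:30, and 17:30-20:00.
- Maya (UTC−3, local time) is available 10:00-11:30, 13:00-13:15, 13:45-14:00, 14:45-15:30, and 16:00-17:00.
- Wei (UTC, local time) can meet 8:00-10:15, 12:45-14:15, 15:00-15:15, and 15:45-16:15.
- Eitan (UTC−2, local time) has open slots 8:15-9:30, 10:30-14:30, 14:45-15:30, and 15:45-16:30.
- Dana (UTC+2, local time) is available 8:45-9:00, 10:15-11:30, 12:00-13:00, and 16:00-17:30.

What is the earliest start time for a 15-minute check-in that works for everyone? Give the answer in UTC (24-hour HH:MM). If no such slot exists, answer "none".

Lars → UTC: 11:00–13:00, 14:00–18:00, 18:45–19:30, 20:30–23:00.
Maya → UTC: 13:00–14:30, 16:00–16:15, 16:45–17:00, 17:45–18:30, 19:00–20:00.
Wei → UTC: 08:00–10:15, 12:45–14:15, 15:00–15:15, 15:45–16:15.
Eitan → UTC: 10:15–11:30, 12:30–16:30, 16:45–17:30, 17:45–18:30.
Dana → UTC: 06:45–07:00, 08:15–09:30, 10:00–11:00, 14:00–15:30.
Lars ∩ Maya: 14:00–14:30, 16:00–16:15, 16:45–17:00, 17:45–18:00, 19:00–19:30.
Lars ∩ Maya ∩ Wei: 14:00–14:15, 16:00–16:15.
Lars ∩ Maya ∩ Wei ∩ Eitan: 14:00–14:15, 16:00–16:15.
Lars ∩ Maya ∩ Wei ∩ Eitan ∩ Dana: 14:00–14:15.
Windows ≥ 15 min: 14:00–14:15.
Earliest such window starts at 14:00.

14:00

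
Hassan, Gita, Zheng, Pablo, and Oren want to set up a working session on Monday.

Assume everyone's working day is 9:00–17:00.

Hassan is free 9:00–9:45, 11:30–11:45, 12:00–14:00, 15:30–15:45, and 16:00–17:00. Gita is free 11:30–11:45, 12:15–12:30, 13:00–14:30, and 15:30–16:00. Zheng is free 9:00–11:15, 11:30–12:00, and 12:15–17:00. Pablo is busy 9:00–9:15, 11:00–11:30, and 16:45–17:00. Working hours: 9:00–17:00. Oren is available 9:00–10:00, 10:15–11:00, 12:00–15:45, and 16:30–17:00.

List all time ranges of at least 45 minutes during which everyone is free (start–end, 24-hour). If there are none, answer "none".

Pablo free within 09:00–17:00: 09:15–11:00, 11:30–16:45.
Hassan ∩ Gita: 11:30–11:45, 12:15–12:30, 13:00–14:00, 15:30–15:45.
Hassan ∩ Gita ∩ Zheng: 11:30–11:45, 12:15–12:30, 13:00–14:00, 15:30–15:45.
Hassan ∩ Gita ∩ Zheng ∩ Pablo: 11:30–11:45, 12:15–12:30, 13:00–14:00, 15:30–15:45.
Hassan ∩ Gita ∩ Zheng ∩ Pablo ∩ Oren: 12:15–12:30, 13:00–14:00, 15:30–15:45.
Windows ≥ 45 min: 13:00–14:00.

13:00–14:00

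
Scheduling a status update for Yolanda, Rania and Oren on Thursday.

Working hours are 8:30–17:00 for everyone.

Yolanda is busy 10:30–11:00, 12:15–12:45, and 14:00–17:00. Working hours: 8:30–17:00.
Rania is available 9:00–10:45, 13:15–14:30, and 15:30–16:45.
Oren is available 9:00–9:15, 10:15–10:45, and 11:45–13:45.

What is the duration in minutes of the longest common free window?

Yolanda free within 08:30–17:00: 08:30–10:30, 11:00–12:15, 12:45–14:00.
Yolanda ∩ Rania: 09:00–10:30, 13:15–14:00.
Yolanda ∩ Rania ∩ Oren: 09:00–09:15, 10:15–10:30, 13:15–13:45.
Common window lengths: 15, 15, 30 min; longest is 30.

30 minutes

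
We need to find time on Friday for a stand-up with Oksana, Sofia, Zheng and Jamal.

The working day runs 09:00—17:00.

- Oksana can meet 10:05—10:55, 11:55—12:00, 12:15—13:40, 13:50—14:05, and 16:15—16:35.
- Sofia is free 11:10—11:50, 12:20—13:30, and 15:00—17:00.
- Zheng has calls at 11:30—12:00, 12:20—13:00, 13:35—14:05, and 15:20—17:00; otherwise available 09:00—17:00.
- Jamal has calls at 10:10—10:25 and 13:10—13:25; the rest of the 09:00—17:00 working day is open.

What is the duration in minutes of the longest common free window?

10 minutes

Zheng free within 09:00–17:00: 09:00–11:30, 12:00–12:20, 13:00–13:35, 14:05–15:20.
Jamal free within 09:00–17:00: 09:00–10:10, 10:25–13:10, 13:25–17:00.
Oksana ∩ Sofia: 12:20–13:30, 16:15–16:35.
Oksana ∩ Sofia ∩ Zheng: 13:00–13:30.
Oksana ∩ Sofia ∩ Zheng ∩ Jamal: 13:00–13:10, 13:25–13:30.
Common window lengths: 10, 5 min; longest is 10.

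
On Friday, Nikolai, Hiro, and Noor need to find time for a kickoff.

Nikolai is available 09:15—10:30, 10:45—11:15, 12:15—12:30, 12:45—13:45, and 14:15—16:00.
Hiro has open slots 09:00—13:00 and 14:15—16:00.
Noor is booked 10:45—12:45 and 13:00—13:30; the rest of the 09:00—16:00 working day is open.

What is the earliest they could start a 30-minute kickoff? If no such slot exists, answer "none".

Noor free within 09:00–16:00: 09:00–10:45, 12:45–13:00, 13:30–16:00.
Nikolai ∩ Hiro: 09:15–10:30, 10:45–11:15, 12:15–12:30, 12:45–13:00, 14:15–16:00.
Nikolai ∩ Hiro ∩ Noor: 09:15–10:30, 12:45–13:00, 14:15–16:00.
Windows ≥ 30 min: 09:15–10:30, 14:15–16:00.
Earliest such window starts at 09:15.

09:15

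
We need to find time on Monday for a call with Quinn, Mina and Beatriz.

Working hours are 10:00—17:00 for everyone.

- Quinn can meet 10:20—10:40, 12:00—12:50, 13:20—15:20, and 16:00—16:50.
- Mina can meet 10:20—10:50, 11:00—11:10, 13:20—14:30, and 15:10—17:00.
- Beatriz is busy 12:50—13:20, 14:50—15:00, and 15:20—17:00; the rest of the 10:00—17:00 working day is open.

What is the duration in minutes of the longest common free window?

Beatriz free within 10:00–17:00: 10:00–12:50, 13:20–14:50, 15:00–15:20.
Quinn ∩ Mina: 10:20–10:40, 13:20–14:30, 15:10–15:20, 16:00–16:50.
Quinn ∩ Mina ∩ Beatriz: 10:20–10:40, 13:20–14:30, 15:10–15:20.
Common window lengths: 20, 70, 10 min; longest is 70.

70 minutes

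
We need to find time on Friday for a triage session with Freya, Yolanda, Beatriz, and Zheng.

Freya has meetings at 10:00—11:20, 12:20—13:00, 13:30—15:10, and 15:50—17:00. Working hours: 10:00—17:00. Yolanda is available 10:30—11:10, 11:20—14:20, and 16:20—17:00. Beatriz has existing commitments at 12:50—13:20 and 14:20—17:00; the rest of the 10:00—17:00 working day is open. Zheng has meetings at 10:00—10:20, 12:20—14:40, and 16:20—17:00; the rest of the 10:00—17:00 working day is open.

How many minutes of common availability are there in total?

Freya free within 10:00–17:00: 11:20–12:20, 13:00–13:30, 15:10–15:50.
Beatriz free within 10:00–17:00: 10:00–12:50, 13:20–14:20.
Zheng free within 10:00–17:00: 10:20–12:20, 14:40–16:20.
Freya ∩ Yolanda: 11:20–12:20, 13:00–13:30.
Freya ∩ Yolanda ∩ Beatriz: 11:20–12:20, 13:20–13:30.
Freya ∩ Yolanda ∩ Beatriz ∩ Zheng: 11:20–12:20.
Total common minutes: 60.

60 minutes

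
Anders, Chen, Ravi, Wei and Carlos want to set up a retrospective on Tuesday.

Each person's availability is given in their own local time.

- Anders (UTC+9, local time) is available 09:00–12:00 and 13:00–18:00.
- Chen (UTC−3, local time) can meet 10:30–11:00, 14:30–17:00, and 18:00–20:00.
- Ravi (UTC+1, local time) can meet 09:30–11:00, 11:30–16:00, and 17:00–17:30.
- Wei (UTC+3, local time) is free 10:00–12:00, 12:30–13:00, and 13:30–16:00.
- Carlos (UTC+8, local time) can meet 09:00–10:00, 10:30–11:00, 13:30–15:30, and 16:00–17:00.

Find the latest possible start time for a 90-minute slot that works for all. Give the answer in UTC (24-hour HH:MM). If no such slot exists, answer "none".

Anders → UTC: 00:00–03:00, 04:00–09:00.
Chen → UTC: 13:30–14:00, 17:30–20:00, 21:00–23:00.
Ravi → UTC: 08:30–10:00, 10:30–15:00, 16:00–16:30.
Wei → UTC: 07:00–09:00, 09:30–10:00, 10:30–13:00.
Carlos → UTC: 01:00–02:00, 02:30–03:00, 05:30–07:30, 08:00–09:00.
Anders ∩ Chen: (none).
Anders ∩ Chen ∩ Ravi: (none).
Anders ∩ Chen ∩ Ravi ∩ Wei: (none).
Anders ∩ Chen ∩ Ravi ∩ Wei ∩ Carlos: (none).
Windows ≥ 90 min: (none).

none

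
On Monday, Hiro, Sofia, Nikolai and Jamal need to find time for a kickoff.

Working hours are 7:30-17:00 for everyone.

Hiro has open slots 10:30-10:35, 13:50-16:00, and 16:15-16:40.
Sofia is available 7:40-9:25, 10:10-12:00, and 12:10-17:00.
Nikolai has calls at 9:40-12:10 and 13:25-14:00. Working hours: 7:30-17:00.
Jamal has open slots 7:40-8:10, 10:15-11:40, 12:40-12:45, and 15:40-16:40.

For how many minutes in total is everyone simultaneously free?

45 minutes

Nikolai free within 07:30–17:00: 07:30–09:40, 12:10–13:25, 14:00–17:00.
Hiro ∩ Sofia: 10:30–10:35, 13:50–16:00, 16:15–16:40.
Hiro ∩ Sofia ∩ Nikolai: 14:00–16:00, 16:15–16:40.
Hiro ∩ Sofia ∩ Nikolai ∩ Jamal: 15:40–16:00, 16:15–16:40.
Total common minutes: 20 + 25 = 45.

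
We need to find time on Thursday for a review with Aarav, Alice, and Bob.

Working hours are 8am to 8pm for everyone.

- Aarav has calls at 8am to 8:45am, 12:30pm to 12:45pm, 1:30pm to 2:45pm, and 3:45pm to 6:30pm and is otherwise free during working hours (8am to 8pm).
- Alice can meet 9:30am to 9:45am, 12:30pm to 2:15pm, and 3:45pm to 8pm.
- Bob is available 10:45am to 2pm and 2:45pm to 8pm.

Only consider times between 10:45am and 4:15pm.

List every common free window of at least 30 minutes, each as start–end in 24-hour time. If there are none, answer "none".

Aarav free within 08:00–20:00: 08:45–12:30, 12:45–13:30, 14:45–15:45, 18:30–20:00.
Aarav ∩ Alice: 09:30–09:45, 12:45–13:30, 18:30–20:00.
Aarav ∩ Alice ∩ Bob: 12:45–13:30, 18:30–20:00.
Restricted to 10:45–16:15: 12:45–13:30.
Windows ≥ 30 min: 12:45–13:30.

12:45–13:30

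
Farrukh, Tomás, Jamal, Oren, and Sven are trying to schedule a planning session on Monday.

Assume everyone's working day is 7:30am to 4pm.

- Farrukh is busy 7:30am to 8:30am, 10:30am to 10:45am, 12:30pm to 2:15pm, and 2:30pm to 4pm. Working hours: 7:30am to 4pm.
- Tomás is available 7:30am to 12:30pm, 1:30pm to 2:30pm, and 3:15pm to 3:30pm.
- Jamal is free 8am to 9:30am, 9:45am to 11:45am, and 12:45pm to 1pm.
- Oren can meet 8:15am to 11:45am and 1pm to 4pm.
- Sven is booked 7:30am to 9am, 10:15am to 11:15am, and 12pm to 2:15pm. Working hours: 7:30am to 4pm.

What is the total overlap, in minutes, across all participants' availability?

Farrukh free within 07:30–16:00: 08:30–10:30, 10:45–12:30, 14:15–14:30.
Sven free within 07:30–16:00: 09:00–10:15, 11:15–12:00, 14:15–16:00.
Farrukh ∩ Tomás: 08:30–10:30, 10:45–12:30, 14:15–14:30.
Farrukh ∩ Tomás ∩ Jamal: 08:30–09:30, 09:45–10:30, 10:45–11:45.
Farrukh ∩ Tomás ∩ Jamal ∩ Oren: 08:30–09:30, 09:45–10:30, 10:45–11:45.
Farrukh ∩ Tomás ∩ Jamal ∩ Oren ∩ Sven: 09:00–09:30, 09:45–10:15, 11:15–11:45.
Total common minutes: 30 + 30 + 30 = 90.

90 minutes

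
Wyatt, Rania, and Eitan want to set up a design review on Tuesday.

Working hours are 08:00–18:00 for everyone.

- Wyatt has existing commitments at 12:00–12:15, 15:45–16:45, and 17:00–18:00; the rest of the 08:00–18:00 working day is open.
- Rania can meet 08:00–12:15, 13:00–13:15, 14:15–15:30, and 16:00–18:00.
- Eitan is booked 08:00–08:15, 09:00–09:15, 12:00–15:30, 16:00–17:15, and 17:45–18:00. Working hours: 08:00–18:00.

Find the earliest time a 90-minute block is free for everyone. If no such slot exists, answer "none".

Wyatt free within 08:00–18:00: 08:00–12:00, 12:15–15:45, 16:45–17:00.
Eitan free within 08:00–18:00: 08:15–09:00, 09:15–12:00, 15:30–16:00, 17:15–17:45.
Wyatt ∩ Rania: 08:00–12:00, 13:00–13:15, 14:15–15:30, 16:45–17:00.
Wyatt ∩ Rania ∩ Eitan: 08:15–09:00, 09:15–12:00.
Windows ≥ 90 min: 09:15–12:00.
Earliest such window starts at 09:15.

09:15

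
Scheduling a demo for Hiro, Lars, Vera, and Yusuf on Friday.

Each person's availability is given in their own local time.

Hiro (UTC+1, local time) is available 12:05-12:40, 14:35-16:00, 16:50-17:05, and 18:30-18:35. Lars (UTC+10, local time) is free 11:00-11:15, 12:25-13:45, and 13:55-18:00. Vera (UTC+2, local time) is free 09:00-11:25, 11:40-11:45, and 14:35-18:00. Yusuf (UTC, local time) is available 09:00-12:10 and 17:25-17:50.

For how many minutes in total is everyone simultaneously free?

0 minutes

Hiro → UTC: 11:05–11:40, 13:35–15:00, 15:50–16:05, 17:30–17:35.
Lars → UTC: 01:00–01:15, 02:25–03:45, 03:55–08:00.
Vera → UTC: 07:00–09:25, 09:40–09:45, 12:35–16:00.
Yusuf → UTC: 09:00–12:10, 17:25–17:50.
Hiro ∩ Lars: (none).
Hiro ∩ Lars ∩ Vera: (none).
Hiro ∩ Lars ∩ Vera ∩ Yusuf: (none).
Total common minutes: 0.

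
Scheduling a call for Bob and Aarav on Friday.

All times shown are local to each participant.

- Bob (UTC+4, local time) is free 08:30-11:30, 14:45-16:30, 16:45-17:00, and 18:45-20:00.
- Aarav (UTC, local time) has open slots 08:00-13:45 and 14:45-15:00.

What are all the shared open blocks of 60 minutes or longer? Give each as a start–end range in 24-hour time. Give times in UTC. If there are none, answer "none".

10:45–12:30

Bob → UTC: 04:30–07:30, 10:45–12:30, 12:45–13:00, 14:45–16:00.
Aarav → UTC: 08:00–13:45, 14:45–15:00.
Bob ∩ Aarav: 10:45–12:30, 12:45–13:00, 14:45–15:00.
Windows ≥ 60 min: 10:45–12:30.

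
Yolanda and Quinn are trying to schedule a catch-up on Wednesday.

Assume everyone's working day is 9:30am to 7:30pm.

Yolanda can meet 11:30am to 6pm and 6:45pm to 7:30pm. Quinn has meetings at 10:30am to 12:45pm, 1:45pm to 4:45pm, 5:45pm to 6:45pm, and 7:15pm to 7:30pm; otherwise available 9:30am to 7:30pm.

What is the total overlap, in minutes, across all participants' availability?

Quinn free within 09:30–19:30: 09:30–10:30, 12:45–13:45, 16:45–17:45, 18:45–19:15.
Yolanda ∩ Quinn: 12:45–13:45, 16:45–17:45, 18:45–19:15.
Total common minutes: 60 + 60 + 30 = 150.

150 minutes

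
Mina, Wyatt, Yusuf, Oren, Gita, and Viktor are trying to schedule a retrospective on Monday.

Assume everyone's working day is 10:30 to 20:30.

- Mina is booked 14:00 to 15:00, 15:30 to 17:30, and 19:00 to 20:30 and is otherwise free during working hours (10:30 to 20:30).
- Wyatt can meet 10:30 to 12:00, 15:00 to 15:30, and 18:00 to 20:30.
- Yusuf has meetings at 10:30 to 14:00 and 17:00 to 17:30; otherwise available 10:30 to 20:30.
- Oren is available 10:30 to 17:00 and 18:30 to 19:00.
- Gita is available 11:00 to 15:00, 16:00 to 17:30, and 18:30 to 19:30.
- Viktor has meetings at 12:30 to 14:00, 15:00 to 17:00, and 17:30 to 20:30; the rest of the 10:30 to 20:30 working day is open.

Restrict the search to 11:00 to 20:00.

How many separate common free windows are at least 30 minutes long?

0

Mina free within 10:30–20:30: 10:30–14:00, 15:00–15:30, 17:30–19:00.
Yusuf free within 10:30–20:30: 14:00–17:00, 17:30–20:30.
Viktor free within 10:30–20:30: 10:30–12:30, 14:00–15:00, 17:00–17:30.
Mina ∩ Wyatt: 10:30–12:00, 15:00–15:30, 18:00–19:00.
Mina ∩ Wyatt ∩ Yusuf: 15:00–15:30, 18:00–19:00.
Mina ∩ Wyatt ∩ Yusuf ∩ Oren: 15:00–15:30, 18:30–19:00.
Mina ∩ Wyatt ∩ Yusuf ∩ Oren ∩ Gita: 18:30–19:00.
Mina ∩ Wyatt ∩ Yusuf ∩ Oren ∩ Gita ∩ Viktor: (none).
Restricted to 11:00–20:00: (none).
Windows ≥ 30 min: (none).
That's 0 windows.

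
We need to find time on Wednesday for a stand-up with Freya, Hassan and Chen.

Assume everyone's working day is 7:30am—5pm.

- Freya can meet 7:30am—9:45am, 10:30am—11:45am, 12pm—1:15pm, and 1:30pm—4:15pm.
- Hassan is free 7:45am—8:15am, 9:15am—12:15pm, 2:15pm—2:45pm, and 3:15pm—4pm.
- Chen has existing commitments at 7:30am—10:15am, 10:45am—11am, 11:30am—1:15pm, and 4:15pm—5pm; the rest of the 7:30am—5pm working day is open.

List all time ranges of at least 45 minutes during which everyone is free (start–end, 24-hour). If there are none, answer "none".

15:15–16:00

Chen free within 07:30–17:00: 10:15–10:45, 11:00–11:30, 13:15–16:15.
Freya ∩ Hassan: 07:45–08:15, 09:15–09:45, 10:30–11:45, 12:00–12:15, 14:15–14:45, 15:15–16:00.
Freya ∩ Hassan ∩ Chen: 10:30–10:45, 11:00–11:30, 14:15–14:45, 15:15–16:00.
Windows ≥ 45 min: 15:15–16:00.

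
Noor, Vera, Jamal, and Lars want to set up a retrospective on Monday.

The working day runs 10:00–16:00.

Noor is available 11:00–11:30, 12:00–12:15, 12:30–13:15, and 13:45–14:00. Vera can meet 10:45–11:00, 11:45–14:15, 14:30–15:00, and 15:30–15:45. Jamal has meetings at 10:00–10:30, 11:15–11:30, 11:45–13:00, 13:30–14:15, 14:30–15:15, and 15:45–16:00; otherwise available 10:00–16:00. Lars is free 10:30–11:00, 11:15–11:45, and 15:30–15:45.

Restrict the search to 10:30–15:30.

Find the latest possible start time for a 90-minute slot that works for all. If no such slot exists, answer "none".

none

Jamal free within 10:00–16:00: 10:30–11:15, 11:30–11:45, 13:00–13:30, 14:15–14:30, 15:15–15:45.
Noor ∩ Vera: 12:00–12:15, 12:30–13:15, 13:45–14:00.
Noor ∩ Vera ∩ Jamal: 13:00–13:15.
Noor ∩ Vera ∩ Jamal ∩ Lars: (none).
Restricted to 10:30–15:30: (none).
Windows ≥ 90 min: (none).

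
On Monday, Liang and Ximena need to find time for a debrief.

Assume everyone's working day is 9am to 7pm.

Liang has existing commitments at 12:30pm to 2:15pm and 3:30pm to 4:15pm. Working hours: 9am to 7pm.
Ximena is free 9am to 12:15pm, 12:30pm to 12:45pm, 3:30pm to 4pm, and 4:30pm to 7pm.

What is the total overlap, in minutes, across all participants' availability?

345 minutes

Liang free within 09:00–19:00: 09:00–12:30, 14:15–15:30, 16:15–19:00.
Liang ∩ Ximena: 09:00–12:15, 16:30–19:00.
Total common minutes: 195 + 150 = 345.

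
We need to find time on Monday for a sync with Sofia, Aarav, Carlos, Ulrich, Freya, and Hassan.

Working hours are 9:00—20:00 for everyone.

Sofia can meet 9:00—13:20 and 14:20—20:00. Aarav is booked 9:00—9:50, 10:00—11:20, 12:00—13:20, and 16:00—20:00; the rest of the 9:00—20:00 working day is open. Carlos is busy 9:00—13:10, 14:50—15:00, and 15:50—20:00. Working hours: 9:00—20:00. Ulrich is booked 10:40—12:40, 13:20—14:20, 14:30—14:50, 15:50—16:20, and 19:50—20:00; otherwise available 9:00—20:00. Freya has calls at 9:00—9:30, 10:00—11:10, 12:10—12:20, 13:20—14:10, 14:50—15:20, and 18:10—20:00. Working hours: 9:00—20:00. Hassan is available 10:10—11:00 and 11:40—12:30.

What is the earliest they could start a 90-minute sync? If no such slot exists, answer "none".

none

Aarav free within 09:00–20:00: 09:50–10:00, 11:20–12:00, 13:20–16:00.
Carlos free within 09:00–20:00: 13:10–14:50, 15:00–15:50.
Ulrich free within 09:00–20:00: 09:00–10:40, 12:40–13:20, 14:20–14:30, 14:50–15:50, 16:20–19:50.
Freya free within 09:00–20:00: 09:30–10:00, 11:10–12:10, 12:20–13:20, 14:10–14:50, 15:20–18:10.
Sofia ∩ Aarav: 09:50–10:00, 11:20–12:00, 14:20–16:00.
Sofia ∩ Aarav ∩ Carlos: 14:20–14:50, 15:00–15:50.
Sofia ∩ Aarav ∩ Carlos ∩ Ulrich: 14:20–14:30, 15:00–15:50.
Sofia ∩ Aarav ∩ Carlos ∩ Ulrich ∩ Freya: 14:20–14:30, 15:20–15:50.
Sofia ∩ Aarav ∩ Carlos ∩ Ulrich ∩ Freya ∩ Hassan: (none).
Windows ≥ 90 min: (none).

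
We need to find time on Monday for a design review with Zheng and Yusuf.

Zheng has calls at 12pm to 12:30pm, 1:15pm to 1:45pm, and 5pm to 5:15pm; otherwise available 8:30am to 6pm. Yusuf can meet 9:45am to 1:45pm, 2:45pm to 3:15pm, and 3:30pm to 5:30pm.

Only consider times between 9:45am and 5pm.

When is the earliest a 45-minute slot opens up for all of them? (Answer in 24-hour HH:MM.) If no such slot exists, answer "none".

09:45

Zheng free within 08:30–18:00: 08:30–12:00, 12:30–13:15, 13:45–17:00, 17:15–18:00.
Zheng ∩ Yusuf: 09:45–12:00, 12:30–13:15, 14:45–15:15, 15:30–17:00, 17:15–17:30.
Restricted to 09:45–17:00: 09:45–12:00, 12:30–13:15, 14:45–15:15, 15:30–17:00.
Windows ≥ 45 min: 09:45–12:00, 12:30–13:15, 15:30–17:00.
Earliest such window starts at 09:45.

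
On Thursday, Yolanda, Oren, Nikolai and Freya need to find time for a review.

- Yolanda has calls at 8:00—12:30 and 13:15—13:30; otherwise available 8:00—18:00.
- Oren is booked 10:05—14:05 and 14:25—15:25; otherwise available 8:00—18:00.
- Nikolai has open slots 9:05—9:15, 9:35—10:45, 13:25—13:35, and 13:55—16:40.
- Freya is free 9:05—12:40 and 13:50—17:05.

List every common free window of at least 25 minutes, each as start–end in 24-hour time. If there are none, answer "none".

15:25–16:40

Yolanda free within 08:00–18:00: 12:30–13:15, 13:30–18:00.
Oren free within 08:00–18:00: 08:00–10:05, 14:05–14:25, 15:25–18:00.
Yolanda ∩ Oren: 14:05–14:25, 15:25–18:00.
Yolanda ∩ Oren ∩ Nikolai: 14:05–14:25, 15:25–16:40.
Yolanda ∩ Oren ∩ Nikolai ∩ Freya: 14:05–14:25, 15:25–16:40.
Windows ≥ 25 min: 15:25–16:40.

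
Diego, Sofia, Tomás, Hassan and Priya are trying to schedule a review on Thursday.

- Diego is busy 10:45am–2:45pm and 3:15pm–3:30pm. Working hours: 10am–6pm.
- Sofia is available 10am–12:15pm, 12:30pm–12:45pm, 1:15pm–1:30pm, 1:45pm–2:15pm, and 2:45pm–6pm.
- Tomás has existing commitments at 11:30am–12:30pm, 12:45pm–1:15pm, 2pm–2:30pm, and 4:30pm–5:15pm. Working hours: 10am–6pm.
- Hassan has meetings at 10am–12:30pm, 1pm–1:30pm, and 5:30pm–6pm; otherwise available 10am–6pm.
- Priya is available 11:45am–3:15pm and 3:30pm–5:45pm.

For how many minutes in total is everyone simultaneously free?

105 minutes

Diego free within 10:00–18:00: 10:00–10:45, 14:45–15:15, 15:30–18:00.
Tomás free within 10:00–18:00: 10:00–11:30, 12:30–12:45, 13:15–14:00, 14:30–16:30, 17:15–18:00.
Hassan free within 10:00–18:00: 12:30–13:00, 13:30–17:30.
Diego ∩ Sofia: 10:00–10:45, 14:45–15:15, 15:30–18:00.
Diego ∩ Sofia ∩ Tomás: 10:00–10:45, 14:45–15:15, 15:30–16:30, 17:15–18:00.
Diego ∩ Sofia ∩ Tomás ∩ Hassan: 14:45–15:15, 15:30–16:30, 17:15–17:30.
Diego ∩ Sofia ∩ Tomás ∩ Hassan ∩ Priya: 14:45–15:15, 15:30–16:30, 17:15–17:30.
Total common minutes: 30 + 60 + 15 = 105.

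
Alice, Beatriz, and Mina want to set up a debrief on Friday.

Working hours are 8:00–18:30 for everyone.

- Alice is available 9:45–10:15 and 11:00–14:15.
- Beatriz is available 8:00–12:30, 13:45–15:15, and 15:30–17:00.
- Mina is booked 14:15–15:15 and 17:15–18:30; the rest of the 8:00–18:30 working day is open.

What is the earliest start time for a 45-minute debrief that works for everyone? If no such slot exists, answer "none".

11:00

Mina free within 08:00–18:30: 08:00–14:15, 15:15–17:15.
Alice ∩ Beatriz: 09:45–10:15, 11:00–12:30, 13:45–14:15.
Alice ∩ Beatriz ∩ Mina: 09:45–10:15, 11:00–12:30, 13:45–14:15.
Windows ≥ 45 min: 11:00–12:30.
Earliest such window starts at 11:00.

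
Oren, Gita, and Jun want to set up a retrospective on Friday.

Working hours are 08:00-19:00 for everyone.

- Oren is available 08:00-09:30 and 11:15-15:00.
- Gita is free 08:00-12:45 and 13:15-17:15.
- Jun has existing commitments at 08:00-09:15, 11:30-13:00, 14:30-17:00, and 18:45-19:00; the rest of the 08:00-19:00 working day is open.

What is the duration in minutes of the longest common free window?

Jun free within 08:00–19:00: 09:15–11:30, 13:00–14:30, 17:00–18:45.
Oren ∩ Gita: 08:00–09:30, 11:15–12:45, 13:15–15:00.
Oren ∩ Gita ∩ Jun: 09:15–09:30, 11:15–11:30, 13:15–14:30.
Common window lengths: 15, 15, 75 min; longest is 75.

75 minutes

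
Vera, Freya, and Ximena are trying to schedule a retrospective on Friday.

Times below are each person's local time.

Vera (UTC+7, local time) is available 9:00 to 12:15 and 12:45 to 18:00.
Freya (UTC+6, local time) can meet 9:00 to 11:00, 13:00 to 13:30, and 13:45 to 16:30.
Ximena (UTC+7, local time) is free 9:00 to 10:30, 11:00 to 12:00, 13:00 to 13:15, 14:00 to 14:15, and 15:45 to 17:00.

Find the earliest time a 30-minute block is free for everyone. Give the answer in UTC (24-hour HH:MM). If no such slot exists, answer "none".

Vera → UTC: 02:00–05:15, 05:45–11:00.
Freya → UTC: 03:00–05:00, 07:00–07:30, 07:45–10:30.
Ximena → UTC: 02:00–03:30, 04:00–05:00, 06:00–06:15, 07:00–07:15, 08:45–10:00.
Vera ∩ Freya: 03:00–05:00, 07:00–07:30, 07:45–10:30.
Vera ∩ Freya ∩ Ximena: 03:00–03:30, 04:00–05:00, 07:00–07:15, 08:45–10:00.
Windows ≥ 30 min: 03:00–03:30, 04:00–05:00, 08:45–10:00.
Earliest such window starts at 03:00.

03:00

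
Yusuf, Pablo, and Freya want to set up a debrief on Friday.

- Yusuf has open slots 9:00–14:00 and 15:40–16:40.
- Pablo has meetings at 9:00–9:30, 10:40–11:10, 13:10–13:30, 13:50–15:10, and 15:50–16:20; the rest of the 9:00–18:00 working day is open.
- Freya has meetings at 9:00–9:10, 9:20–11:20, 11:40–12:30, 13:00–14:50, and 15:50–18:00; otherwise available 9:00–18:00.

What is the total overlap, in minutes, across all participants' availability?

Pablo free within 09:00–18:00: 09:30–10:40, 11:10–13:10, 13:30–13:50, 15:10–15:50, 16:20–18:00.
Freya free within 09:00–18:00: 09:10–09:20, 11:20–11:40, 12:30–13:00, 14:50–15:50.
Yusuf ∩ Pablo: 09:30–10:40, 11:10–13:10, 13:30–13:50, 15:40–15:50, 16:20–16:40.
Yusuf ∩ Pablo ∩ Freya: 11:20–11:40, 12:30–13:00, 15:40–15:50.
Total common minutes: 20 + 30 + 10 = 60.

60 minutes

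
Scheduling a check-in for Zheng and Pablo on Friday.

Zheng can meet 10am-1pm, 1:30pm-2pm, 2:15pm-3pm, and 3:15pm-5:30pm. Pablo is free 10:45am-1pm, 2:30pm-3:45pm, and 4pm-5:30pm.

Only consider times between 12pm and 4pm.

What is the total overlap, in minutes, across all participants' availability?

120 minutes

Zheng ∩ Pablo: 10:45–13:00, 14:30–15:00, 15:15–15:45, 16:00–17:30.
Restricted to 12:00–16:00: 12:00–13:00, 14:30–15:00, 15:15–15:45.
Total common minutes: 60 + 30 + 30 = 120.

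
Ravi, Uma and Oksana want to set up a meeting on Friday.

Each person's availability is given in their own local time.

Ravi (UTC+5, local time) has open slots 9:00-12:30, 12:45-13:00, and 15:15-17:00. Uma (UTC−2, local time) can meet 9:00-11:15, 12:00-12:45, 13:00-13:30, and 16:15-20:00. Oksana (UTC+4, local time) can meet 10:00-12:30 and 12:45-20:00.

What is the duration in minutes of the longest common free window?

Ravi → UTC: 04:00–07:30, 07:45–08:00, 10:15–12:00.
Uma → UTC: 11:00–13:15, 14:00–14:45, 15:00–15:30, 18:15–22:00.
Oksana → UTC: 06:00–08:30, 08:45–16:00.
Ravi ∩ Uma: 11:00–12:00.
Ravi ∩ Uma ∩ Oksana: 11:00–12:00.
Single common window of 60 minutes.

60 minutes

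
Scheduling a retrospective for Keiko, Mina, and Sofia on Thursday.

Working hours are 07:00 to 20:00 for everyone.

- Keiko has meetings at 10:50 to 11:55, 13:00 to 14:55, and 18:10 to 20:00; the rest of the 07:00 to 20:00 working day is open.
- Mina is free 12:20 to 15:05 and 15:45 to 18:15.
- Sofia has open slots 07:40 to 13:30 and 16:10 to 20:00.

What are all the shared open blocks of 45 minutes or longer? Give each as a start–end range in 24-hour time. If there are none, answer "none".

Keiko free within 07:00–20:00: 07:00–10:50, 11:55–13:00, 14:55–18:10.
Keiko ∩ Mina: 12:20–13:00, 14:55–15:05, 15:45–18:10.
Keiko ∩ Mina ∩ Sofia: 12:20–13:00, 16:10–18:10.
Windows ≥ 45 min: 16:10–18:10.

16:10–18:10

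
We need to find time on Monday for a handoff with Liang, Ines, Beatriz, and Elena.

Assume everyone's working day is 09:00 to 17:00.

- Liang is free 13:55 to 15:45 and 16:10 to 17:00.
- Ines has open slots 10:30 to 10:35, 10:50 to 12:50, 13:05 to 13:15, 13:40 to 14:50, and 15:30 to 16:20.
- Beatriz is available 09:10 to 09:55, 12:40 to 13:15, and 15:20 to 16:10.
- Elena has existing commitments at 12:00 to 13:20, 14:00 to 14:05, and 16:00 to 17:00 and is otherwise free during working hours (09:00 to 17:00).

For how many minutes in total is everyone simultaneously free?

Elena free within 09:00–17:00: 09:00–12:00, 13:20–14:00, 14:05–16:00.
Liang ∩ Ines: 13:55–14:50, 15:30–15:45, 16:10–16:20.
Liang ∩ Ines ∩ Beatriz: 15:30–15:45.
Liang ∩ Ines ∩ Beatriz ∩ Elena: 15:30–15:45.
Total common minutes: 15.

15 minutes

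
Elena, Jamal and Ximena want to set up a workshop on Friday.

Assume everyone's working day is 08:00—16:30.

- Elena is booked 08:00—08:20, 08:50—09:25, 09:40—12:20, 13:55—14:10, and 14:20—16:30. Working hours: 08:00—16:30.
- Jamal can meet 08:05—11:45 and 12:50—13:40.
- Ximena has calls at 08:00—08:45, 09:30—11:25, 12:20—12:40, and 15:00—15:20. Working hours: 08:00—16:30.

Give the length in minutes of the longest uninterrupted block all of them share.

50 minutes

Elena free within 08:00–16:30: 08:20–08:50, 09:25–09:40, 12:20–13:55, 14:10–14:20.
Ximena free within 08:00–16:30: 08:45–09:30, 11:25–12:20, 12:40–15:00, 15:20–16:30.
Elena ∩ Jamal: 08:20–08:50, 09:25–09:40, 12:50–13:40.
Elena ∩ Jamal ∩ Ximena: 08:45–08:50, 09:25–09:30, 12:50–13:40.
Common window lengths: 5, 5, 50 min; longest is 50.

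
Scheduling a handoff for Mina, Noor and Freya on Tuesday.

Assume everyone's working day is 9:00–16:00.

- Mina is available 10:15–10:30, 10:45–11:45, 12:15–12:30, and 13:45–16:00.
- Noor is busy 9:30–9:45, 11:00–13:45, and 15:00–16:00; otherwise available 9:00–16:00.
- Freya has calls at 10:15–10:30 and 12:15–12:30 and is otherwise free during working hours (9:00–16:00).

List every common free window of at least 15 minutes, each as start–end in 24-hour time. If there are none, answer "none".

10:45–11:00, 13:45–15:00

Noor free within 09:00–16:00: 09:00–09:30, 09:45–11:00, 13:45–15:00.
Freya free within 09:00–16:00: 09:00–10:15, 10:30–12:15, 12:30–16:00.
Mina ∩ Noor: 10:15–10:30, 10:45–11:00, 13:45–15:00.
Mina ∩ Noor ∩ Freya: 10:45–11:00, 13:45–15:00.
Windows ≥ 15 min: 10:45–11:00, 13:45–15:00.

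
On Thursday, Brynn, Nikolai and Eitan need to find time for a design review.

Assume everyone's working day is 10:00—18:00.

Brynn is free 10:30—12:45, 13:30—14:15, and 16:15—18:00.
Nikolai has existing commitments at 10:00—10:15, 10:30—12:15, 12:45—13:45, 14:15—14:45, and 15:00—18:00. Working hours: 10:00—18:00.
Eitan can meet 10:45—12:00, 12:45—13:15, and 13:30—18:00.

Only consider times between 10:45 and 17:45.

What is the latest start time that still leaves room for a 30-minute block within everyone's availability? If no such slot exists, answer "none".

Nikolai free within 10:00–18:00: 10:15–10:30, 12:15–12:45, 13:45–14:15, 14:45–15:00.
Brynn ∩ Nikolai: 12:15–12:45, 13:45–14:15.
Brynn ∩ Nikolai ∩ Eitan: 13:45–14:15.
Restricted to 10:45–17:45: 13:45–14:15.
Windows ≥ 30 min: 13:45–14:15.
Latest start in the last window 13:45–14:15 is 14:15 − 30 min = 13:45.

13:45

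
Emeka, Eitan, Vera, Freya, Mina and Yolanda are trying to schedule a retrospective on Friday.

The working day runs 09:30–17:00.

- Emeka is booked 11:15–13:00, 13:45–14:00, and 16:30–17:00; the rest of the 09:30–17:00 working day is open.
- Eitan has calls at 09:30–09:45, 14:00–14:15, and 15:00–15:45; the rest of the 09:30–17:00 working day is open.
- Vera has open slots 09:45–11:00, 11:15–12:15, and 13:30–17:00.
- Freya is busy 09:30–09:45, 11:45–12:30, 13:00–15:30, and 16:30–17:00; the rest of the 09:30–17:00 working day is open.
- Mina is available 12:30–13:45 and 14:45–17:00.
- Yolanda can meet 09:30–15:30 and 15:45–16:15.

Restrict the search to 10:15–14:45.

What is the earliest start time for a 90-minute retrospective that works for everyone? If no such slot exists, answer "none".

Emeka free within 09:30–17:00: 09:30–11:15, 13:00–13:45, 14:00–16:30.
Eitan free within 09:30–17:00: 09:45–14:00, 14:15–15:00, 15:45–17:00.
Freya free within 09:30–17:00: 09:45–11:45, 12:30–13:00, 15:30–16:30.
Emeka ∩ Eitan: 09:45–11:15, 13:00–13:45, 14:15–15:00, 15:45–16:30.
Emeka ∩ Eitan ∩ Vera: 09:45–11:00, 13:30–13:45, 14:15–15:00, 15:45–16:30.
Emeka ∩ Eitan ∩ Vera ∩ Freya: 09:45–11:00, 15:45–16:30.
Emeka ∩ Eitan ∩ Vera ∩ Freya ∩ Mina: 15:45–16:30.
Emeka ∩ Eitan ∩ Vera ∩ Freya ∩ Mina ∩ Yolanda: 15:45–16:15.
Restricted to 10:15–14:45: (none).
Windows ≥ 90 min: (none).

none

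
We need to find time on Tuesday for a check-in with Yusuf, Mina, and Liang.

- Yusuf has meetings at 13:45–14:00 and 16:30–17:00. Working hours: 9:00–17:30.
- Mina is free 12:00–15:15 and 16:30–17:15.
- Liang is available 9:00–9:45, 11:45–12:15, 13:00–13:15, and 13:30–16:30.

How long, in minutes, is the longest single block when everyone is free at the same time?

75 minutes

Yusuf free within 09:00–17:30: 09:00–13:45, 14:00–16:30, 17:00–17:30.
Yusuf ∩ Mina: 12:00–13:45, 14:00–15:15, 17:00–17:15.
Yusuf ∩ Mina ∩ Liang: 12:00–12:15, 13:00–13:15, 13:30–13:45, 14:00–15:15.
Common window lengths: 15, 15, 15, 75 min; longest is 75.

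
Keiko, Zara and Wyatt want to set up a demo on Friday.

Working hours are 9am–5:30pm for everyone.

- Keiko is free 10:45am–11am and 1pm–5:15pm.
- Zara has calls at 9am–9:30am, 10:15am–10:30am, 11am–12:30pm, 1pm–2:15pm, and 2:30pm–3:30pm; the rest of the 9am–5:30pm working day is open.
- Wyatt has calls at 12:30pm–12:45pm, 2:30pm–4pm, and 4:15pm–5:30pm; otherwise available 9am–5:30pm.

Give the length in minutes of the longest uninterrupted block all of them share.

Zara free within 09:00–17:30: 09:30–10:15, 10:30–11:00, 12:30–13:00, 14:15–14:30, 15:30–17:30.
Wyatt free within 09:00–17:30: 09:00–12:30, 12:45–14:30, 16:00–16:15.
Keiko ∩ Zara: 10:45–11:00, 14:15–14:30, 15:30–17:15.
Keiko ∩ Zara ∩ Wyatt: 10:45–11:00, 14:15–14:30, 16:00–16:15.
Common window lengths: 15, 15, 15 min; longest is 15.

15 minutes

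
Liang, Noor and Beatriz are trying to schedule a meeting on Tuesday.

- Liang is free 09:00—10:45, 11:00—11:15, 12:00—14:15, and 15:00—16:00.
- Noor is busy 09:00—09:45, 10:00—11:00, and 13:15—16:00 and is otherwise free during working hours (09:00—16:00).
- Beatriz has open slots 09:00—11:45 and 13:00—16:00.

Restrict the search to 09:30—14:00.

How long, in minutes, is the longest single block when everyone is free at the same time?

15 minutes

Noor free within 09:00–16:00: 09:45–10:00, 11:00–13:15.
Liang ∩ Noor: 09:45–10:00, 11:00–11:15, 12:00–13:15.
Liang ∩ Noor ∩ Beatriz: 09:45–10:00, 11:00–11:15, 13:00–13:15.
Restricted to 09:30–14:00: 09:45–10:00, 11:00–11:15, 13:00–13:15.
Common window lengths: 15, 15, 15 min; longest is 15.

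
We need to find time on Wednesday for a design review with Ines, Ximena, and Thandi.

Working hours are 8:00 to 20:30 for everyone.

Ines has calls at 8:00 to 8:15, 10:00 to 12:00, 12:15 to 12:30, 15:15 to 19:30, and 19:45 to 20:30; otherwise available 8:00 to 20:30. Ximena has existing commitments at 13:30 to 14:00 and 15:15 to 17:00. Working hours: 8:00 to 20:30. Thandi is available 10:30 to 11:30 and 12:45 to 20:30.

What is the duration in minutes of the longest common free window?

75 minutes

Ines free within 08:00–20:30: 08:15–10:00, 12:00–12:15, 12:30–15:15, 19:30–19:45.
Ximena free within 08:00–20:30: 08:00–13:30, 14:00–15:15, 17:00–20:30.
Ines ∩ Ximena: 08:15–10:00, 12:00–12:15, 12:30–13:30, 14:00–15:15, 19:30–19:45.
Ines ∩ Ximena ∩ Thandi: 12:45–13:30, 14:00–15:15, 19:30–19:45.
Common window lengths: 45, 75, 15 min; longest is 75.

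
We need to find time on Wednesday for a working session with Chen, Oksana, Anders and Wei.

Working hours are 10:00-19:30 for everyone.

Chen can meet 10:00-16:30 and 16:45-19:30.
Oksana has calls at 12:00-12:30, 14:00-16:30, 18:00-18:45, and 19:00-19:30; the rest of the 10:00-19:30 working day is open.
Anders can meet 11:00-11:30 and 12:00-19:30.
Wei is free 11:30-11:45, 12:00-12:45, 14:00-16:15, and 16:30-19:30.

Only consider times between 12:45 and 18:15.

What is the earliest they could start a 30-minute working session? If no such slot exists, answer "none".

16:45

Oksana free within 10:00–19:30: 10:00–12:00, 12:30–14:00, 16:30–18:00, 18:45–19:00.
Chen ∩ Oksana: 10:00–12:00, 12:30–14:00, 16:45–18:00, 18:45–19:00.
Chen ∩ Oksana ∩ Anders: 11:00–11:30, 12:30–14:00, 16:45–18:00, 18:45–19:00.
Chen ∩ Oksana ∩ Anders ∩ Wei: 12:30–12:45, 16:45–18:00, 18:45–19:00.
Restricted to 12:45–18:15: 16:45–18:00.
Windows ≥ 30 min: 16:45–18:00.
Earliest such window starts at 16:45.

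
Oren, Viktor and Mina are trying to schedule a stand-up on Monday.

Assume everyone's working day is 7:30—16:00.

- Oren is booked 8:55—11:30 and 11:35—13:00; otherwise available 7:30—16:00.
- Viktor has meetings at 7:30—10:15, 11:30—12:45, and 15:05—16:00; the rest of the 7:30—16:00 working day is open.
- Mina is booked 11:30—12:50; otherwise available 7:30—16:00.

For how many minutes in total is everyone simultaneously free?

Oren free within 07:30–16:00: 07:30–08:55, 11:30–11:35, 13:00–16:00.
Viktor free within 07:30–16:00: 10:15–11:30, 12:45–15:05.
Mina free within 07:30–16:00: 07:30–11:30, 12:50–16:00.
Oren ∩ Viktor: 13:00–15:05.
Oren ∩ Viktor ∩ Mina: 13:00–15:05.
Total common minutes: 125.

125 minutes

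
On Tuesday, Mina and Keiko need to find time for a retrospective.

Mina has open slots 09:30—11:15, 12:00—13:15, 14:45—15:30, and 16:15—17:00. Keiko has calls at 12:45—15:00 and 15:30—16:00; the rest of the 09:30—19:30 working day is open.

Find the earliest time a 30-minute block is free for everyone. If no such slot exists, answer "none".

Keiko free within 09:30–19:30: 09:30–12:45, 15:00–15:30, 16:00–19:30.
Mina ∩ Keiko: 09:30–11:15, 12:00–12:45, 15:00–15:30, 16:15–17:00.
Windows ≥ 30 min: 09:30–11:15, 12:00–12:45, 15:00–15:30, 16:15–17:00.
Earliest such window starts at 09:30.

09:30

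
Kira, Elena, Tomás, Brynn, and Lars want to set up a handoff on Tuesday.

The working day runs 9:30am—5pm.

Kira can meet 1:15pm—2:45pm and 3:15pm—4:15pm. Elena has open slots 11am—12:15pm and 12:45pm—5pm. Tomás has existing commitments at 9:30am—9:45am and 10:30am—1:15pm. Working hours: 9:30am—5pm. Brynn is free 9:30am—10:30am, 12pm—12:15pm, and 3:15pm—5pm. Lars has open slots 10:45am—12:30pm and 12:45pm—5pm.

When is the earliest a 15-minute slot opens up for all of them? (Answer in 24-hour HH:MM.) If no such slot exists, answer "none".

15:15

Tomás free within 09:30–17:00: 09:45–10:30, 13:15–17:00.
Kira ∩ Elena: 13:15–14:45, 15:15–16:15.
Kira ∩ Elena ∩ Tomás: 13:15–14:45, 15:15–16:15.
Kira ∩ Elena ∩ Tomás ∩ Brynn: 15:15–16:15.
Kira ∩ Elena ∩ Tomás ∩ Brynn ∩ Lars: 15:15–16:15.
Windows ≥ 15 min: 15:15–16:15.
Earliest such window starts at 15:15.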